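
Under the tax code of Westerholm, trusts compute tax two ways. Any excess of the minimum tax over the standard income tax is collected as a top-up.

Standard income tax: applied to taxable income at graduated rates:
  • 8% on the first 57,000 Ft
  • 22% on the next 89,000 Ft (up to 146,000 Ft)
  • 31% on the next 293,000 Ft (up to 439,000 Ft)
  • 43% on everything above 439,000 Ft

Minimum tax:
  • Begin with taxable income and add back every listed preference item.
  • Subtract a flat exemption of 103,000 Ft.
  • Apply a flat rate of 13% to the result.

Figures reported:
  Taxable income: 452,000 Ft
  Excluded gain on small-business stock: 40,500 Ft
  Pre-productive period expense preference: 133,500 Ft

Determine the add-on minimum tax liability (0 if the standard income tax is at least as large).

Standard income tax:
  57,000 Ft × 8% = 4,560 Ft
  89,000 Ft × 22% = 19,580 Ft
  293,000 Ft × 31% = 90,830 Ft
  13,000 Ft × 43% = 5,590 Ft
  → 120,560 Ft

Minimum tax:
  Adjusted income: 452,000 Ft + 40,500 Ft + 133,500 Ft = 626,000 Ft
  Less exemption 103,000 Ft → base 523,000 Ft
  523,000 Ft × 13% = 67,990 Ft

67,990 Ft ≤ 120,560 Ft, so no add-on is due.

0 Ft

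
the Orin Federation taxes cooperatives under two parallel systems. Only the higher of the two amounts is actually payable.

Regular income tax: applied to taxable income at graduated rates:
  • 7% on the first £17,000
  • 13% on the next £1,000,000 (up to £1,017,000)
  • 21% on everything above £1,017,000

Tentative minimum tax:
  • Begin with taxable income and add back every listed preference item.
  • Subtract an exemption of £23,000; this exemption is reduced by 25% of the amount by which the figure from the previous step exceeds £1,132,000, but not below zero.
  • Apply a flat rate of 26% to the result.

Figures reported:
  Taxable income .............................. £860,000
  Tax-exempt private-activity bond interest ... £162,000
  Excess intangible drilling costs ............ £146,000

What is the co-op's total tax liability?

£300,040

Tentative minimum tax:
  Adjusted income: £860,000 + £162,000 + £146,000 = £1,168,000
  Exemption: £23,000 − 25% × (£1,168,000 − £1,132,000) = £23,000 − £9,000 = £14,000
  Base: £1,168,000 − £14,000 = £1,154,000
  £1,154,000 × 26% = £300,040

Regular income tax:
  £17,000 × 7% = £1,190
  £843,000 × 13% = £109,590
  → £110,780

£300,040 > £110,780, so the tentative minimum tax is the binding amount.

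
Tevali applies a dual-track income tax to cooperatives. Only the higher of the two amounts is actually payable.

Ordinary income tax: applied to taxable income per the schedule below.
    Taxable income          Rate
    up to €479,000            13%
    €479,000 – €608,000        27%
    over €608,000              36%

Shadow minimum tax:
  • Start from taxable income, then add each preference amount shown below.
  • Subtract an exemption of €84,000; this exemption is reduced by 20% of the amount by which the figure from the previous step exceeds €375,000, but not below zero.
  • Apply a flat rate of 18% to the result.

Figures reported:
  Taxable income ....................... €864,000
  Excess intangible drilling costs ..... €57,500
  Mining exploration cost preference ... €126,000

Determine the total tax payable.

€189,260

Shadow minimum tax:
  Adjusted income: €864,000 + €57,500 + €126,000 = €1,047,500
  Exemption: 20% × (€1,047,500 − €375,000) = €134,500 ≥ €84,000, so the exemption is fully phased out
  Base: €1,047,500 − €0 = €1,047,500
  €1,047,500 × 18% = €188,550

Ordinary income tax:
  €479,000 × 13% = €62,270
  €129,000 × 27% = €34,830
  €256,000 × 36% = €92,160
  → €189,260

€189,260 > €188,550, so the ordinary income tax governs.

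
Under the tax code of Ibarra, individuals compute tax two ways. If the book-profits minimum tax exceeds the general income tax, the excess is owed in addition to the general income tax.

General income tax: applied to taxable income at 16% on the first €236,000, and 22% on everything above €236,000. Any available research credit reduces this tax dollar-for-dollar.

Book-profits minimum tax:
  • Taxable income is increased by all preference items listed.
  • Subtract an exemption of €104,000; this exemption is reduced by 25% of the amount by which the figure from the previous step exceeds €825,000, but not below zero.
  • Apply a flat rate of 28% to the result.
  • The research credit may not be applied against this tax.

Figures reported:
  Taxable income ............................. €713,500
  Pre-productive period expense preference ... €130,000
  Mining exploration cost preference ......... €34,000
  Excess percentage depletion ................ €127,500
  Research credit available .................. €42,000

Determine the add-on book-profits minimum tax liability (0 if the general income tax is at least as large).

Book-profits minimum tax:
  Adjusted income: €713,500 + €130,000 + €34,000 + €127,500 = €1,005,000
  Exemption: €104,000 − 25% × (€1,005,000 − €825,000) = €104,000 − €45,000 = €59,000
  Base: €1,005,000 − €59,000 = €946,000
  €946,000 × 28% = €264,880

General income tax:
  €236,000 × 16% = €37,760
  €477,500 × 22% = €105,050
  → €142,810
  Less research credit €42,000 → €100,810

Excess of book-profits minimum tax over general income tax: €264,880 − €100,810 = €164,070.

€164,070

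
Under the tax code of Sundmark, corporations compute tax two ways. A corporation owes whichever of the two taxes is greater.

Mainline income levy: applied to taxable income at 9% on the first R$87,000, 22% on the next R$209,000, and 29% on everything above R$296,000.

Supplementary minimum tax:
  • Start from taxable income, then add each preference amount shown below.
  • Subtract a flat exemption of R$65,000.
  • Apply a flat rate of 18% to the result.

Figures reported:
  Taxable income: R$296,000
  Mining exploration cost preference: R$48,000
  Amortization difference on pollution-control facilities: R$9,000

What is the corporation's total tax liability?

R$53,810

Mainline income levy:
  R$87,000 × 9% = R$7,830
  R$209,000 × 22% = R$45,980
  → R$53,810

Supplementary minimum tax:
  Adjusted income: R$296,000 + R$48,000 + R$9,000 = R$353,000
  Less exemption R$65,000 → base R$288,000
  R$288,000 × 18% = R$51,840

R$53,810 > R$51,840, so the mainline income levy governs.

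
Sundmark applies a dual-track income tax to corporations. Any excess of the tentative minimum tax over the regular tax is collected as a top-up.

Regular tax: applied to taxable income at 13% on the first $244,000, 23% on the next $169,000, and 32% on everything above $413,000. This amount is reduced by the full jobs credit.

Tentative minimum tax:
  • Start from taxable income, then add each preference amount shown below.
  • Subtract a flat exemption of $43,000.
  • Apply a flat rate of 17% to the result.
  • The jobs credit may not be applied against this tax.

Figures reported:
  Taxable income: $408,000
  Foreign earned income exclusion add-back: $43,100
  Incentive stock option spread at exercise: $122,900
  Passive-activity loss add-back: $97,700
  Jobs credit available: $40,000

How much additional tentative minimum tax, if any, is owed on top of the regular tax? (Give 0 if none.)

$77,439

Regular tax:
  $244,000 × 13% = $31,720
  $164,000 × 23% = $37,720
  → $69,440
  Less jobs credit $40,000 → $29,440

Tentative minimum tax:
  Adjusted income: $408,000 + $43,100 + $122,900 + $97,700 = $671,700
  Less exemption $43,000 → base $628,700
  $628,700 × 17% = $106,879

Excess of tentative minimum tax over regular tax: $106,879 − $29,440 = $77,439.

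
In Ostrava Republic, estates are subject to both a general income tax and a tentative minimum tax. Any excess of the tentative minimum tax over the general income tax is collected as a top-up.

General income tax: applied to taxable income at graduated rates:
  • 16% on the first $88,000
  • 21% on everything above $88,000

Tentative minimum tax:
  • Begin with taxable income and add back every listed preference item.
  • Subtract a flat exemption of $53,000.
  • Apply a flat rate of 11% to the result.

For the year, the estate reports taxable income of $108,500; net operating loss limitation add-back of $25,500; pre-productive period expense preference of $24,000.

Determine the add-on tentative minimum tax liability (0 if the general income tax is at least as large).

$0

General income tax:
  $88,000 × 16% = $14,080
  $20,500 × 21% = $4,305
  → $18,385

Tentative minimum tax:
  Adjusted income: $108,500 + $25,500 + $24,000 = $158,000
  Less exemption $53,000 → base $105,000
  $105,000 × 11% = $11,550

$11,550 ≤ $18,385, so no add-on is due.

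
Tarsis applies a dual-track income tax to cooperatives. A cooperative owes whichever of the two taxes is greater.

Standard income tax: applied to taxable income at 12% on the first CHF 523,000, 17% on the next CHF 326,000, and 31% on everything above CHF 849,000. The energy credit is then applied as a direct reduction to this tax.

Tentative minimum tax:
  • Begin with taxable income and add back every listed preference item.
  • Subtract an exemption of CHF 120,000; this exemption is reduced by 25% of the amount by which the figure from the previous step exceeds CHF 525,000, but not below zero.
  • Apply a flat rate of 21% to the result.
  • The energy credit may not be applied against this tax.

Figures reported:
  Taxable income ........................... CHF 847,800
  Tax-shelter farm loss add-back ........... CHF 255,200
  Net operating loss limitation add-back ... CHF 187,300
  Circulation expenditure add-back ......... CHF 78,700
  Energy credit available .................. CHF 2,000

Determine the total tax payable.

Standard income tax:
  CHF 523,000 × 12% = CHF 62,760
  CHF 324,800 × 17% = CHF 55,216
  → CHF 117,976
  Less energy credit CHF 2,000 → CHF 115,976

Tentative minimum tax:
  Adjusted income: CHF 847,800 + CHF 255,200 + CHF 187,300 + CHF 78,700 = CHF 1,369,000
  Exemption: 25% × (CHF 1,369,000 − CHF 525,000) = CHF 211,000 ≥ CHF 120,000, so the exemption is fully phased out
  Base: CHF 1,369,000 − CHF 0 = CHF 1,369,000
  CHF 1,369,000 × 21% = CHF 287,490

CHF 287,490 > CHF 115,976, so the tentative minimum tax is the binding amount.

CHF 287,490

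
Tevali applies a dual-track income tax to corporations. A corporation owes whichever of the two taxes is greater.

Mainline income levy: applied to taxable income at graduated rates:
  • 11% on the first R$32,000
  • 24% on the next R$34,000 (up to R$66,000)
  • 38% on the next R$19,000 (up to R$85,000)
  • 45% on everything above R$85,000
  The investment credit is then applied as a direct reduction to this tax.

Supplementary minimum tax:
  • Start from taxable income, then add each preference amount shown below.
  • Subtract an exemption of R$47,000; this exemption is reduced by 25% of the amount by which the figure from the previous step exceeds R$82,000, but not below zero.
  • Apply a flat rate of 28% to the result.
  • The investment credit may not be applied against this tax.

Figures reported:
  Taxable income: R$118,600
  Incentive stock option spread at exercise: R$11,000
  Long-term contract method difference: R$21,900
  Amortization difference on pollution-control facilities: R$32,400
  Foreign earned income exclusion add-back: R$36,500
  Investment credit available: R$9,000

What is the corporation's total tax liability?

R$58,240

Supplementary minimum tax:
  Adjusted income: R$118,600 + R$11,000 + R$21,900 + R$32,400 + R$36,500 = R$220,400
  Exemption: R$47,000 − 25% × (R$220,400 − R$82,000) = R$47,000 − R$34,600 = R$12,400
  Base: R$220,400 − R$12,400 = R$208,000
  R$208,000 × 28% = R$58,240

Mainline income levy:
  R$32,000 × 11% = R$3,520
  R$34,000 × 24% = R$8,160
  R$19,000 × 38% = R$7,220
  R$33,600 × 45% = R$15,120
  → R$34,020
  Less investment credit R$9,000 → R$25,020

R$58,240 > R$25,020, so the supplementary minimum tax is the binding amount.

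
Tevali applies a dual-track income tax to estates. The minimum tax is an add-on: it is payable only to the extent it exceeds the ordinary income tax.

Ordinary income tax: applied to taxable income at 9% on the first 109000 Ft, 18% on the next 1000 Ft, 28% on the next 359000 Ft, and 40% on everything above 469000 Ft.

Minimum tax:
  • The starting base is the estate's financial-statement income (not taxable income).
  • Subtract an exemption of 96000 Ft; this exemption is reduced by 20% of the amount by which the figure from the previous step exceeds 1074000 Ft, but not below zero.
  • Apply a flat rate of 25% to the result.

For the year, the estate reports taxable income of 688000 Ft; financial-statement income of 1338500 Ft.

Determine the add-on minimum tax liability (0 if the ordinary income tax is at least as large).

Ordinary income tax:
  109000 Ft × 9% = 9810 Ft
  1000 Ft × 18% = 180 Ft
  359000 Ft × 28% = 100520 Ft
  219000 Ft × 40% = 87600 Ft
  → 198110 Ft

Minimum tax:
  Base (financial-statement income): 1338500 Ft
  Exemption: 96000 Ft − 20% × (1338500 Ft − 1074000 Ft) = 96000 Ft − 52900 Ft = 43100 Ft
  Base: 1338500 Ft − 43100 Ft = 1295400 Ft
  1295400 Ft × 25% = 323850 Ft

Excess of minimum tax over ordinary income tax: 323850 Ft − 198110 Ft = 125740 Ft.

125740 Ft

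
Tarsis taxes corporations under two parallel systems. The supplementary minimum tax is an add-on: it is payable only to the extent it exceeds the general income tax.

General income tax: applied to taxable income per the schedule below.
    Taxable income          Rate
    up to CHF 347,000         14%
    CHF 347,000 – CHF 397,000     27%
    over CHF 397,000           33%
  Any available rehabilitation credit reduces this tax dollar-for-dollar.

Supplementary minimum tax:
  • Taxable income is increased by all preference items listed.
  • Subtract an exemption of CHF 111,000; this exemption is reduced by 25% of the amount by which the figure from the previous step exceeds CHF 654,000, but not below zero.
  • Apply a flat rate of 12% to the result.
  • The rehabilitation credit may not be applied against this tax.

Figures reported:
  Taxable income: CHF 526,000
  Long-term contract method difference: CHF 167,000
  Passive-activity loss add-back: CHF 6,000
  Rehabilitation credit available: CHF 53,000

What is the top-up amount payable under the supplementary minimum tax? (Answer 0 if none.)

Supplementary minimum tax:
  Adjusted income: CHF 526,000 + CHF 167,000 + CHF 6,000 = CHF 699,000
  Exemption: CHF 111,000 − 25% × (CHF 699,000 − CHF 654,000) = CHF 111,000 − CHF 11,250 = CHF 99,750
  Base: CHF 699,000 − CHF 99,750 = CHF 599,250
  CHF 599,250 × 12% = CHF 71,910

General income tax:
  CHF 347,000 × 14% = CHF 48,580
  CHF 50,000 × 27% = CHF 13,500
  CHF 129,000 × 33% = CHF 42,570
  → CHF 104,650
  Less rehabilitation credit CHF 53,000 → CHF 51,650

Excess of supplementary minimum tax over general income tax: CHF 71,910 − CHF 51,650 = CHF 20,260.

CHF 20,260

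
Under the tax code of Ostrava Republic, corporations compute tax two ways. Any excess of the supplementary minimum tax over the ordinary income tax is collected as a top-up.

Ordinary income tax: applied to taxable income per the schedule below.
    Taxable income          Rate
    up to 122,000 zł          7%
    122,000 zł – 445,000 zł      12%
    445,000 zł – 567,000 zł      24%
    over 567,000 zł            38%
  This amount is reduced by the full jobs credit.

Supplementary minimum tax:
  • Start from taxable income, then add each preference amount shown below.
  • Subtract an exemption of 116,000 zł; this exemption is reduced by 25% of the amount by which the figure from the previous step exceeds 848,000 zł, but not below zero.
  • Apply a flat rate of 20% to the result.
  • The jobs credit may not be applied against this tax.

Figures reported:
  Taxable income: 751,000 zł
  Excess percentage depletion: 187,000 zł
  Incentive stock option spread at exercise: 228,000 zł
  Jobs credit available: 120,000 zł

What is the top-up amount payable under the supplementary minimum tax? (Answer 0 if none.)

Supplementary minimum tax:
  Adjusted income: 751,000 zł + 187,000 zł + 228,000 zł = 1,166,000 zł
  Exemption: 116,000 zł − 25% × (1,166,000 zł − 848,000 zł) = 116,000 zł − 79,500 zł = 36,500 zł
  Base: 1,166,000 zł − 36,500 zł = 1,129,500 zł
  1,129,500 zł × 20% = 225,900 zł

Ordinary income tax:
  122,000 zł × 7% = 8,540 zł
  323,000 zł × 12% = 38,760 zł
  122,000 zł × 24% = 29,280 zł
  184,000 zł × 38% = 69,920 zł
  → 146,500 zł
  Less jobs credit 120,000 zł → 26,500 zł

Excess of supplementary minimum tax over ordinary income tax: 225,900 zł − 26,500 zł = 199,400 zł.

199,400 zł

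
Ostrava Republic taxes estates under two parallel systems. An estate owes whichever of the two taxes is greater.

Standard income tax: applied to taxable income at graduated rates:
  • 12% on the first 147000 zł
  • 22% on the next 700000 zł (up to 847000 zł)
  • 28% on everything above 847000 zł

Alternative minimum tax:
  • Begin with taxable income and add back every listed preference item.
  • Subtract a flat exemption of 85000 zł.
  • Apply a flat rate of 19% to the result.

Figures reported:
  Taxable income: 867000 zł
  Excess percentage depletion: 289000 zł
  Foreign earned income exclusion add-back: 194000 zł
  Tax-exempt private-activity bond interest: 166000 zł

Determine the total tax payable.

271890 zł

Standard income tax:
  147000 zł × 12% = 17640 zł
  700000 zł × 22% = 154000 zł
  20000 zł × 28% = 5600 zł
  → 177240 zł

Alternative minimum tax:
  Adjusted income: 867000 zł + 289000 zł + 194000 zł + 166000 zł = 1516000 zł
  Less exemption 85000 zł → base 1431000 zł
  1431000 zł × 19% = 271890 zł

271890 zł > 177240 zł, so the alternative minimum tax is the binding amount.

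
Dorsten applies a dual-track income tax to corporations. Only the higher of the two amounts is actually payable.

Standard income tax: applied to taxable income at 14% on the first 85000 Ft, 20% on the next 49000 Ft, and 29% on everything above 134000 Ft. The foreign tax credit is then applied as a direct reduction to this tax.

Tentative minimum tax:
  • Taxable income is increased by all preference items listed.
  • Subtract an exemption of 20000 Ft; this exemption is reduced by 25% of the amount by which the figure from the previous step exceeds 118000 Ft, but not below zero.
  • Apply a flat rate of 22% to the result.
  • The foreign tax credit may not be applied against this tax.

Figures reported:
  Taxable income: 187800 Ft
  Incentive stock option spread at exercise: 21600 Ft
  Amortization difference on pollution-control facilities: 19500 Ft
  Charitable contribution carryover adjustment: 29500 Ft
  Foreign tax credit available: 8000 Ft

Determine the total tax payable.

Standard income tax:
  85000 Ft × 14% = 11900 Ft
  49000 Ft × 20% = 9800 Ft
  53800 Ft × 29% = 15602 Ft
  → 37302 Ft
  Less foreign tax credit 8000 Ft → 29302 Ft

Tentative minimum tax:
  Adjusted income: 187800 Ft + 21600 Ft + 19500 Ft + 29500 Ft = 258400 Ft
  Exemption: 25% × (258400 Ft − 118000 Ft) = 35100 Ft ≥ 20000 Ft, so the exemption is fully phased out
  Base: 258400 Ft − 0 Ft = 258400 Ft
  258400 Ft × 22% = 56848 Ft

56848 Ft > 29302 Ft, so the tentative minimum tax is the binding amount.

56848 Ft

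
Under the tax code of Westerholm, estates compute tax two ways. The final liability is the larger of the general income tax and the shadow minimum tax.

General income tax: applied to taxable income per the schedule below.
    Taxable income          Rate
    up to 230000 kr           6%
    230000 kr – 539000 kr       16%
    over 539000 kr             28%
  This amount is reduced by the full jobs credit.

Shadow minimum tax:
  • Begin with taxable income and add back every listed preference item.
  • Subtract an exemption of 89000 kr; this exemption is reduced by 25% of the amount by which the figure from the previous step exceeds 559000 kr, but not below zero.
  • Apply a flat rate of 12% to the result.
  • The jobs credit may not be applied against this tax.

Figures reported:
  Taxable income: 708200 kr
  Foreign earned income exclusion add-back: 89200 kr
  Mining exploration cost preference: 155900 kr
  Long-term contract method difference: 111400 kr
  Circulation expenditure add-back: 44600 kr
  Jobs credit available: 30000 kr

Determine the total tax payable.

General income tax:
  230000 kr × 6% = 13800 kr
  309000 kr × 16% = 49440 kr
  169200 kr × 28% = 47376 kr
  → 110616 kr
  Less jobs credit 30000 kr → 80616 kr

Shadow minimum tax:
  Adjusted income: 708200 kr + 89200 kr + 155900 kr + 111400 kr + 44600 kr = 1109300 kr
  Exemption: 25% × (1109300 kr − 559000 kr) = 137575 kr ≥ 89000 kr, so the exemption is fully phased out
  Base: 1109300 kr − 0 kr = 1109300 kr
  1109300 kr × 12% = 133116 kr

133116 kr > 80616 kr, so the shadow minimum tax is the binding amount.

133116 kr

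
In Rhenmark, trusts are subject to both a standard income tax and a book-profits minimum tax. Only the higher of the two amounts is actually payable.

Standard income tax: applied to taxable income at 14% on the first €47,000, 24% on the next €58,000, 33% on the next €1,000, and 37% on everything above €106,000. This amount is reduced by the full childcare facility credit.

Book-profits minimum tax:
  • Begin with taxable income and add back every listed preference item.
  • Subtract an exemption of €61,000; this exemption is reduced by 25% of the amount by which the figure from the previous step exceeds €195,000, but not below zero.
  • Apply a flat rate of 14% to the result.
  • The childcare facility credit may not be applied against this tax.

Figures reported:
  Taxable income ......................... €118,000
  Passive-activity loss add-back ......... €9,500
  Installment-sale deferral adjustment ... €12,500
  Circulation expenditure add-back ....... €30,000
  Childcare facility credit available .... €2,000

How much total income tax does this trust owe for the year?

€23,270

Book-profits minimum tax:
  Adjusted income: €118,000 + €9,500 + €12,500 + €30,000 = €170,000
  Exemption: €170,000 ≤ €195,000, so full €61,000 applies
  Base: €170,000 − €61,000 = €109,000
  €109,000 × 14% = €15,260

Standard income tax:
  €47,000 × 14% = €6,580
  €58,000 × 24% = €13,920
  €1,000 × 33% = €330
  €12,000 × 37% = €4,440
  → €25,270
  Less childcare facility credit €2,000 → €23,270

€23,270 > €15,260, so the standard income tax governs.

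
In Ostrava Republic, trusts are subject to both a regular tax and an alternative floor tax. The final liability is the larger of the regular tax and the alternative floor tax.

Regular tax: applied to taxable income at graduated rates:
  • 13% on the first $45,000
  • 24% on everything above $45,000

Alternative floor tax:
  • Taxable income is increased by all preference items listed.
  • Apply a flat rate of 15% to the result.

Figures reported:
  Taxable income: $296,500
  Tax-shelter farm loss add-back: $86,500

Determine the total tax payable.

Regular tax:
  $45,000 × 13% = $5,850
  $251,500 × 24% = $60,360
  → $66,210

Alternative floor tax:
  Adjusted income: $296,500 + $86,500 = $383,000
  $383,000 × 15% = $57,450

$66,210 > $57,450, so the regular tax governs.

$66,210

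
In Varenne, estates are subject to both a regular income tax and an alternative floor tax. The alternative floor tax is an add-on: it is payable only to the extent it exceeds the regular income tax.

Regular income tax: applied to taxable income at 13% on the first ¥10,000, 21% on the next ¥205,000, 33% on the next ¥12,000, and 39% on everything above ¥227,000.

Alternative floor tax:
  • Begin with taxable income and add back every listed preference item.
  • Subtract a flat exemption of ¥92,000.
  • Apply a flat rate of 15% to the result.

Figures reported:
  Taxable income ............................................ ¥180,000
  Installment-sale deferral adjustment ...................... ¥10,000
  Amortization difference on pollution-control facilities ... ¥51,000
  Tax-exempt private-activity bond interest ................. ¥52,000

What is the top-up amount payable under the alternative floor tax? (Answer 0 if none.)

¥0

Alternative floor tax:
  Adjusted income: ¥180,000 + ¥10,000 + ¥51,000 + ¥52,000 = ¥293,000
  Less exemption ¥92,000 → base ¥201,000
  ¥201,000 × 15% = ¥30,150

Regular income tax:
  ¥10,000 × 13% = ¥1,300
  ¥170,000 × 21% = ¥35,700
  → ¥37,000

¥30,150 ≤ ¥37,000, so no add-on is due.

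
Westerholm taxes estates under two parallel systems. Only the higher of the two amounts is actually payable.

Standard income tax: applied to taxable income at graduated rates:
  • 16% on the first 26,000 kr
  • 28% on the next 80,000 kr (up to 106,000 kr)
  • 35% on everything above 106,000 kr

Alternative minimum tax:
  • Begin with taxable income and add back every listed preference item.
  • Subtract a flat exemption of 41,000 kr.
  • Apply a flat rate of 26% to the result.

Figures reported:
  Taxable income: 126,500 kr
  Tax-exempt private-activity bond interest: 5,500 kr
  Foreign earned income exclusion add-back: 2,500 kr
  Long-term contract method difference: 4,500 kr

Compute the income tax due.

33,735 kr

Standard income tax:
  26,000 kr × 16% = 4,160 kr
  80,000 kr × 28% = 22,400 kr
  20,500 kr × 35% = 7,175 kr
  → 33,735 kr

Alternative minimum tax:
  Adjusted income: 126,500 kr + 5,500 kr + 2,500 kr + 4,500 kr = 139,000 kr
  Less exemption 41,000 kr → base 98,000 kr
  98,000 kr × 26% = 25,480 kr

33,735 kr > 25,480 kr, so the standard income tax governs.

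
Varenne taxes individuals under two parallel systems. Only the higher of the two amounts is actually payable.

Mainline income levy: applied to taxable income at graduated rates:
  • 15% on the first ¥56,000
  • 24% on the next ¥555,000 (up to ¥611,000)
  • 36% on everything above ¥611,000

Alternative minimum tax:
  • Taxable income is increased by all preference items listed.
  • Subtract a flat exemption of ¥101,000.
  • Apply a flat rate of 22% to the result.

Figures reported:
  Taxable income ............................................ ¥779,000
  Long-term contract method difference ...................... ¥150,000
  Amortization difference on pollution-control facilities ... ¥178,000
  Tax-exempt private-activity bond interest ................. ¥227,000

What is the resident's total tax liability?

Alternative minimum tax:
  Adjusted income: ¥779,000 + ¥150,000 + ¥178,000 + ¥227,000 = ¥1,334,000
  Less exemption ¥101,000 → base ¥1,233,000
  ¥1,233,000 × 22% = ¥271,260

Mainline income levy:
  ¥56,000 × 15% = ¥8,400
  ¥555,000 × 24% = ¥133,200
  ¥168,000 × 36% = ¥60,480
  → ¥202,080

¥271,260 > ¥202,080, so the alternative minimum tax is the binding amount.

¥271,260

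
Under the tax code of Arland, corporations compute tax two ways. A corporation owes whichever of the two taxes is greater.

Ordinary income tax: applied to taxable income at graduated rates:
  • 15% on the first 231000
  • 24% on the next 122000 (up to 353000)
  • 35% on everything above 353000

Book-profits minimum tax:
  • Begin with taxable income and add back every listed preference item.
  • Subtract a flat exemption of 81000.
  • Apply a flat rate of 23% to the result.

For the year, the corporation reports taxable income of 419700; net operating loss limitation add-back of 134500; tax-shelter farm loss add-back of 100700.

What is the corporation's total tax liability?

Book-profits minimum tax:
  Adjusted income: 419700 + 134500 + 100700 = 654900
  Less exemption 81000 → base 573900
  573900 × 23% = 131997

Ordinary income tax:
  231000 × 15% = 34650
  122000 × 24% = 29280
  66700 × 35% = 23345
  → 87275

131997 > 87275, so the book-profits minimum tax is the binding amount.

131997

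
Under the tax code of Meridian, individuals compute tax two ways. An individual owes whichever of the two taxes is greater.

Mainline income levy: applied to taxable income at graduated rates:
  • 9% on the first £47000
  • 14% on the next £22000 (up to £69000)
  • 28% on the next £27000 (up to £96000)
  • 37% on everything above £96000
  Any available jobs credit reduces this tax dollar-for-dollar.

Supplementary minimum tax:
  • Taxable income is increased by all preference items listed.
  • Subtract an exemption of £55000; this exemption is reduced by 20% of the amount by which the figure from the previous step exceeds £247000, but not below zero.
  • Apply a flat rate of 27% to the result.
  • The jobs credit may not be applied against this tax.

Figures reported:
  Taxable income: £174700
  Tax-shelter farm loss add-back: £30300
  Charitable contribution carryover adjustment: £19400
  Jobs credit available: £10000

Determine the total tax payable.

Supplementary minimum tax:
  Adjusted income: £174700 + £30300 + £19400 = £224400
  Exemption: £224400 ≤ £247000, so full £55000 applies
  Base: £224400 − £55000 = £169400
  £169400 × 27% = £45738

Mainline income levy:
  £47000 × 9% = £4230
  £22000 × 14% = £3080
  £27000 × 28% = £7560
  £78700 × 37% = £29119
  → £43989
  Less jobs credit £10000 → £33989

£45738 > £33989, so the supplementary minimum tax is the binding amount.

£45738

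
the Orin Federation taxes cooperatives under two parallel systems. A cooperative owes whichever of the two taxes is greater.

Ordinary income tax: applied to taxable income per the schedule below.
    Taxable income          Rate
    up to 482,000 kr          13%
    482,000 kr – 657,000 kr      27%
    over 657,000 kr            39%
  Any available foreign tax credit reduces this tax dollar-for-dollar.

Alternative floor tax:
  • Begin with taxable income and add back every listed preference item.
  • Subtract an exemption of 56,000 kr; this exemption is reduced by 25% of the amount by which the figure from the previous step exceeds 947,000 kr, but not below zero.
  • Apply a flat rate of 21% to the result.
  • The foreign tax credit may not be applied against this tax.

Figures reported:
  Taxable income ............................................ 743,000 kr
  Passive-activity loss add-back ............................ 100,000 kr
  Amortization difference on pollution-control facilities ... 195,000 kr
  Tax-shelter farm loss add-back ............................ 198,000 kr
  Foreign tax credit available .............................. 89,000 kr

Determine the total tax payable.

Ordinary income tax:
  482,000 kr × 13% = 62,660 kr
  175,000 kr × 27% = 47,250 kr
  86,000 kr × 39% = 33,540 kr
  → 143,450 kr
  Less foreign tax credit 89,000 kr → 54,450 kr

Alternative floor tax:
  Adjusted income: 743,000 kr + 100,000 kr + 195,000 kr + 198,000 kr = 1,236,000 kr
  Exemption: 25% × (1,236,000 kr − 947,000 kr) = 72,250 kr ≥ 56,000 kr, so the exemption is fully phased out
  Base: 1,236,000 kr − 0 kr = 1,236,000 kr
  1,236,000 kr × 21% = 259,560 kr

259,560 kr > 54,450 kr, so the alternative floor tax is the binding amount.

259,560 kr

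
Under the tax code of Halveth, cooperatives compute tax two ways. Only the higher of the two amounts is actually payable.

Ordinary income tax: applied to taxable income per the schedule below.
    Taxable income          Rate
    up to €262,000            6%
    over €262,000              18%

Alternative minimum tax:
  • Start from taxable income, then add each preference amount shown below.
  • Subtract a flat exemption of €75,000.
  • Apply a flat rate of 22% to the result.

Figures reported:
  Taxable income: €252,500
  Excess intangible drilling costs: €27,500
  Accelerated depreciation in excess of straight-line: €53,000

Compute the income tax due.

€56,760

Alternative minimum tax:
  Adjusted income: €252,500 + €27,500 + €53,000 = €333,000
  Less exemption €75,000 → base €258,000
  €258,000 × 22% = €56,760

Ordinary income tax:
  €252,500 × 6% = €15,150

€56,760 > €15,150, so the alternative minimum tax is the binding amount.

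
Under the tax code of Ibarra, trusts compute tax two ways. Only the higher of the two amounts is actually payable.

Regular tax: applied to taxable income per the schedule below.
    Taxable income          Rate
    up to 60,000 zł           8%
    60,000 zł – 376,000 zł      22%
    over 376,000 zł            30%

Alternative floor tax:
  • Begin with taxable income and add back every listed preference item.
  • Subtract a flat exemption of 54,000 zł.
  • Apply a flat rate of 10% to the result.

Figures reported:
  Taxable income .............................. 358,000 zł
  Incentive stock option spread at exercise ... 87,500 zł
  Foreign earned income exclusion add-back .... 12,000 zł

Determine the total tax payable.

70,360 zł

Regular tax:
  60,000 zł × 8% = 4,800 zł
  298,000 zł × 22% = 65,560 zł
  → 70,360 zł

Alternative floor tax:
  Adjusted income: 358,000 zł + 87,500 zł + 12,000 zł = 457,500 zł
  Less exemption 54,000 zł → base 403,500 zł
  403,500 zł × 10% = 40,350 zł

70,360 zł > 40,350 zł, so the regular tax governs.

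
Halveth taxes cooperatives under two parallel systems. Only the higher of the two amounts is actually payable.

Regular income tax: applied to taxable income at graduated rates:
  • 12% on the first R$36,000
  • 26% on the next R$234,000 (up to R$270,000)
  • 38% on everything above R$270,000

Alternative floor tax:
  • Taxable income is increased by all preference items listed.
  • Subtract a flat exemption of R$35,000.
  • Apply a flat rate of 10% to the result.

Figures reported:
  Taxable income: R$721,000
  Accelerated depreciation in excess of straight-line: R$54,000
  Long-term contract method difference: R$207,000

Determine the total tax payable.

R$236,540

Regular income tax:
  R$36,000 × 12% = R$4,320
  R$234,000 × 26% = R$60,840
  R$451,000 × 38% = R$171,380
  → R$236,540

Alternative floor tax:
  Adjusted income: R$721,000 + R$54,000 + R$207,000 = R$982,000
  Less exemption R$35,000 → base R$947,000
  R$947,000 × 10% = R$94,700

R$236,540 > R$94,700, so the regular income tax governs.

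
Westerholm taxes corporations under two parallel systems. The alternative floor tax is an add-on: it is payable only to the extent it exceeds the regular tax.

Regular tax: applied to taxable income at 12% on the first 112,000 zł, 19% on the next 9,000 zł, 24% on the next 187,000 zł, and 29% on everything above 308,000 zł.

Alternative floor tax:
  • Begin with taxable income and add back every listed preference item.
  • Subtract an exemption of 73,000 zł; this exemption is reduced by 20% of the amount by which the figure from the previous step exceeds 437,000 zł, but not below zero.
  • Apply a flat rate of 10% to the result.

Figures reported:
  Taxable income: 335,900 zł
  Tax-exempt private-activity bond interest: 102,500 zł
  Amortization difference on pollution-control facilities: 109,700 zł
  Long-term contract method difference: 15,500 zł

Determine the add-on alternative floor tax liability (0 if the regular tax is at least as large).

Alternative floor tax:
  Adjusted income: 335,900 zł + 102,500 zł + 109,700 zł + 15,500 zł = 563,600 zł
  Exemption: 73,000 zł − 20% × (563,600 zł − 437,000 zł) = 73,000 zł − 25,320 zł = 47,680 zł
  Base: 563,600 zł − 47,680 zł = 515,920 zł
  515,920 zł × 10% = 51,592 zł

Regular tax:
  112,000 zł × 12% = 13,440 zł
  9,000 zł × 19% = 1,710 zł
  187,000 zł × 24% = 44,880 zł
  27,900 zł × 29% = 8,091 zł
  → 68,121 zł

51,592 zł ≤ 68,121 zł, so no add-on is due.

0 zł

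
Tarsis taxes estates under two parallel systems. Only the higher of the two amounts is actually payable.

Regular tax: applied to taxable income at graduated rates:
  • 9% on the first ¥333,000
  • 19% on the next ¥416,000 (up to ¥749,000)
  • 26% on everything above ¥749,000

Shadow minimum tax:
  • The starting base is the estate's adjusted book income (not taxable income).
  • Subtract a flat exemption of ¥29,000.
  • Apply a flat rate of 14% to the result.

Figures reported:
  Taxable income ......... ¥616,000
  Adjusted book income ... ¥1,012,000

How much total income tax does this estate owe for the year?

¥137,620

Shadow minimum tax:
  Base (adjusted book income): ¥1,012,000
  Less exemption ¥29,000 → base ¥983,000
  ¥983,000 × 14% = ¥137,620

Regular tax:
  ¥333,000 × 9% = ¥29,970
  ¥283,000 × 19% = ¥53,770
  → ¥83,740

¥137,620 > ¥83,740, so the shadow minimum tax is the binding amount.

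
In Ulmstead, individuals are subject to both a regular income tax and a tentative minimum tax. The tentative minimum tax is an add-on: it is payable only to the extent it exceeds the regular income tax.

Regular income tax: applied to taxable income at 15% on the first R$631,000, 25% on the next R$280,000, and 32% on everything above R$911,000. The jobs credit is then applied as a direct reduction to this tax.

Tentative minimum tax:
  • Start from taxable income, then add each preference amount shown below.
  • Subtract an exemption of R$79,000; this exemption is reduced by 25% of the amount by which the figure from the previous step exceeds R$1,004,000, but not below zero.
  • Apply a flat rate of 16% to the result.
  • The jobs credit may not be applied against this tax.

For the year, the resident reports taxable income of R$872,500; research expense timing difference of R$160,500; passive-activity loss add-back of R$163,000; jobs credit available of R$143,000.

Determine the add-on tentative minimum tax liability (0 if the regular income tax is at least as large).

Regular income tax:
  R$631,000 × 15% = R$94,650
  R$241,500 × 25% = R$60,375
  → R$155,025
  Less jobs credit R$143,000 → R$12,025

Tentative minimum tax:
  Adjusted income: R$872,500 + R$160,500 + R$163,000 = R$1,196,000
  Exemption: R$79,000 − 25% × (R$1,196,000 − R$1,004,000) = R$79,000 − R$48,000 = R$31,000
  Base: R$1,196,000 − R$31,000 = R$1,165,000
  R$1,165,000 × 16% = R$186,400

Excess of tentative minimum tax over regular income tax: R$186,400 − R$12,025 = R$174,375.

R$174,375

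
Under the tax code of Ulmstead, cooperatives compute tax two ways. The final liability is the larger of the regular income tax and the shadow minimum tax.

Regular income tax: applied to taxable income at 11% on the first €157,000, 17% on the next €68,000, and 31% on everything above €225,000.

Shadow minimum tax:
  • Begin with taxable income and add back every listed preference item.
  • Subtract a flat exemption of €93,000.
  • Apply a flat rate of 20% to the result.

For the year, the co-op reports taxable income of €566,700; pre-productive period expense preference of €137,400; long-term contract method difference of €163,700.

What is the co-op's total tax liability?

€154,960

Regular income tax:
  €157,000 × 11% = €17,270
  €68,000 × 17% = €11,560
  €341,700 × 31% = €105,927
  → €134,757

Shadow minimum tax:
  Adjusted income: €566,700 + €137,400 + €163,700 = €867,800
  Less exemption €93,000 → base €774,800
  €774,800 × 20% = €154,960

€154,960 > €134,757, so the shadow minimum tax is the binding amount.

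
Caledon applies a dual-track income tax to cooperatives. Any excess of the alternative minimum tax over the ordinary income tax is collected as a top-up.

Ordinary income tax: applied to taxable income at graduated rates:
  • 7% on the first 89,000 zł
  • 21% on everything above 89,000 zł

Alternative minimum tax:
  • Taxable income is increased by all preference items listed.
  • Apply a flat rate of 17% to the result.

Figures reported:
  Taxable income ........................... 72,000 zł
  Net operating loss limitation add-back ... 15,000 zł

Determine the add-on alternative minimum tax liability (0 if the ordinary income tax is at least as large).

Alternative minimum tax:
  Adjusted income: 72,000 zł + 15,000 zł = 87,000 zł
  87,000 zł × 17% = 14,790 zł

Ordinary income tax:
  72,000 zł × 7% = 5,040 zł

Excess of alternative minimum tax over ordinary income tax: 14,790 zł − 5,040 zł = 9,750 zł.

9,750 zł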